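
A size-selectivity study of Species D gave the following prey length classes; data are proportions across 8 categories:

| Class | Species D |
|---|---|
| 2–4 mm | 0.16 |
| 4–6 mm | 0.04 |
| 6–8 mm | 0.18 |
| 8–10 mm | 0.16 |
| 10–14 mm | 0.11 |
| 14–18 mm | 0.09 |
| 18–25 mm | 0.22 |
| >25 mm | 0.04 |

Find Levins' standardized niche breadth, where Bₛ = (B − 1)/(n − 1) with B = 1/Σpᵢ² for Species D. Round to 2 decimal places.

0.78

Σpᵢ² = 0.16² + 0.04² + 0.18² + 0.16² + 0.11² + 0.09² + 0.22² + 0.04² = 0.0256 + 0.0016 + 0.0324 + 0.0256 + 0.0121 + 0.0081 + 0.0484 + 0.0016 = 0.1554
B = 1 / 0.1554 = 6.4350
Bₛ = (B − 1)/(n − 1) = (6.4350 − 1)/(8 − 1) = 5.4350/7 = 0.7764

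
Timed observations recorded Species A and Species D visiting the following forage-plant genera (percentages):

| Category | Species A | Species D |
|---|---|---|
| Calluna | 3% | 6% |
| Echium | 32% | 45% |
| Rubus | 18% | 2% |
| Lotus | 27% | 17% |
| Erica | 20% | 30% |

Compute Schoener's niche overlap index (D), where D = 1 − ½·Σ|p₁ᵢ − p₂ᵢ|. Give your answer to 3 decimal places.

0.740

Convert percentages to proportions (divide by 100).
Σ|p₁ᵢ − p₂ᵢ| = 0.03 + 0.13 + 0.16 + 0.10 + 0.10 = 0.52
D = 1 − ½ × 0.52 = 1 − 0.260 = 0.74000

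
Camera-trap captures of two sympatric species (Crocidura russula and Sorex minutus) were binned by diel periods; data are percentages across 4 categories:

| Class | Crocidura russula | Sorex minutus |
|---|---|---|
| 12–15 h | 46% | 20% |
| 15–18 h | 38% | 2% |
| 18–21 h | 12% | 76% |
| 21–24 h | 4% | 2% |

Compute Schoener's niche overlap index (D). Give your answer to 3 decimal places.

0.360

Convert percentages to proportions (divide by 100).
Σ|p₁ᵢ − p₂ᵢ| = 0.26 + 0.36 + 0.64 + 0.02 = 1.28
D = 1 − ½ × 1.28 = 1 − 0.640 = 0.36000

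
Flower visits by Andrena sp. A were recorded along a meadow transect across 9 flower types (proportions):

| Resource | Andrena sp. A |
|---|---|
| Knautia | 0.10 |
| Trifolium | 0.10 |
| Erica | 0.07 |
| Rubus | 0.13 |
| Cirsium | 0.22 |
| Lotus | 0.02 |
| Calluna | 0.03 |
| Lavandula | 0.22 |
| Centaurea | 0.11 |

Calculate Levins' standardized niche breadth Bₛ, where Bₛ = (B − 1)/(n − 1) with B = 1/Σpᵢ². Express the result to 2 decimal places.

0.70

Σpᵢ² = 0.10² + 0.10² + 0.07² + 0.13² + 0.22² + 0.02² + 0.03² + 0.22² + 0.11² = 0.0100 + 0.0100 + 0.0049 + 0.0169 + 0.0484 + 0.0004 + 0.0009 + 0.0484 + 0.0121 = 0.1520
B = 1 / 0.1520 = 6.5789
Bₛ = (B − 1)/(n − 1) = (6.5789 − 1)/(9 − 1) = 5.5789/8 = 0.6974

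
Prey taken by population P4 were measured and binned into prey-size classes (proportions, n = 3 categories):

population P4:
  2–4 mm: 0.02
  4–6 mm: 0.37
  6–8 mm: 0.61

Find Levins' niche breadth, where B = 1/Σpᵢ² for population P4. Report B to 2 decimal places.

1.96

Σpᵢ² = 0.02² + 0.37² + 0.61² = 0.0004 + 0.1369 + 0.3721 = 0.5094
B = 1 / 0.5094 = 1.9631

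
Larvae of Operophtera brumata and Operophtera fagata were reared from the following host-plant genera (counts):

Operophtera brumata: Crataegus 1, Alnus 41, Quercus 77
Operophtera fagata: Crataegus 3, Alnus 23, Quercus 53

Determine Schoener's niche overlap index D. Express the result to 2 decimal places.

0.95

Proportions for Operophtera brumata (n=119): 1/119=0.0084, 41/119=0.3445, 77/119=0.6471
Proportions for Operophtera fagata (n=79): 3/79=0.0380, 23/79=0.2911, 53/79=0.6709
Σ|p₁ᵢ − p₂ᵢ| = 0.0296 + 0.0534 + 0.0238 = 0.1068
D = 1 − ½ × 0.1068 = 1 − 0.05340 = 0.94660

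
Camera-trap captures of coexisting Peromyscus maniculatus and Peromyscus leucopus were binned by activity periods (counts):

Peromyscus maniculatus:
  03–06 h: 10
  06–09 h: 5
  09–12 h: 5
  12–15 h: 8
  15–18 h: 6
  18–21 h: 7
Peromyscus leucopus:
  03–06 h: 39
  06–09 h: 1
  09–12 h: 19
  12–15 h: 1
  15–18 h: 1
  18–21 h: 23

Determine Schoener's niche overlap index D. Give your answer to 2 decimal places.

Proportions for Peromyscus maniculatus (n=41): 10/41=0.2439, 5/41=0.1220, 5/41=0.1220, 8/41=0.1951, 6/41=0.1463, 7/41=0.1707
Proportions for Peromyscus leucopus (n=84): 39/84=0.4643, 1/84=0.0119, 19/84=0.2262, 1/84=0.0119, 1/84=0.0119, 23/84=0.2738
Σ|p₁ᵢ − p₂ᵢ| = 0.2204 + 0.1101 + 0.1042 + 0.1832 + 0.1344 + 0.1031 = 0.8554
D = 1 − ½ × 0.8554 = 1 − 0.42770 = 0.57230

0.57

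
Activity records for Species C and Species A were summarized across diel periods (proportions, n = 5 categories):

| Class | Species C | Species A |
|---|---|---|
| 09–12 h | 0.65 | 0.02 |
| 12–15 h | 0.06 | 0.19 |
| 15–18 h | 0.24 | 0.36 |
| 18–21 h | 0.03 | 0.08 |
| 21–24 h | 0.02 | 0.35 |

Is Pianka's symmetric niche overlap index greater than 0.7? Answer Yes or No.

Σ p₁ᵢp₂ᵢ = 0.0130 + 0.0114 + 0.0864 + 0.0024 + 0.0070 = 0.1202
Σp_1ᵢ² = 0.65² + 0.06² + 0.24² + 0.03² + 0.02² = 0.4225 + 0.0036 + 0.0576 + 0.0009 + 0.0004 = 0.4850
Σp_2ᵢ² = 0.02² + 0.19² + 0.36² + 0.08² + 0.35² = 0.0004 + 0.0361 + 0.1296 + 0.0064 + 0.1225 = 0.2950
O = 0.1202 / √(0.4850 × 0.2950) = 0.1202 / 0.37825 = 0.3178
O = 0.3178 < 0.7 → No.

No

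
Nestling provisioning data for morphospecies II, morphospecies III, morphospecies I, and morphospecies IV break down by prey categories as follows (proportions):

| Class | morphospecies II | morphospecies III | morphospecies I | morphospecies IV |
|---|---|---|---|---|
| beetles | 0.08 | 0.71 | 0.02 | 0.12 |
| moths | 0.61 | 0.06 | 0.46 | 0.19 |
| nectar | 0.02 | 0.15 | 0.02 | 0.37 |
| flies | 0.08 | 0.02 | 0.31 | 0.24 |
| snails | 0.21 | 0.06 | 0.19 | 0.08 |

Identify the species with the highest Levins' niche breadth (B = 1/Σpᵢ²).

morphospecies IV

Σp_IIᵢ² = 0.08² + 0.61² + 0.02² + 0.08² + 0.21² = 0.0064 + 0.3721 + 0.0004 + 0.0064 + 0.0441 = 0.4294
B_II = 1 / 0.4294 = 2.3288
Σp_IIIᵢ² = 0.71² + 0.06² + 0.15² + 0.02² + 0.06² = 0.5041 + 0.0036 + 0.0225 + 0.0004 + 0.0036 = 0.5342
B_III = 1 / 0.5342 = 1.8720
Σp_Iᵢ² = 0.02² + 0.46² + 0.02² + 0.31² + 0.19² = 0.0004 + 0.2116 + 0.0004 + 0.0961 + 0.0361 = 0.3446
B_I = 1 / 0.3446 = 2.9019
Σp_IVᵢ² = 0.12² + 0.19² + 0.37² + 0.24² + 0.08² = 0.0144 + 0.0361 + 0.1369 + 0.0576 + 0.0064 = 0.2514
B_IV = 1 / 0.2514 = 3.9777
Highest B → broadest niche (most generalist): morphospecies IV (B = 3.98).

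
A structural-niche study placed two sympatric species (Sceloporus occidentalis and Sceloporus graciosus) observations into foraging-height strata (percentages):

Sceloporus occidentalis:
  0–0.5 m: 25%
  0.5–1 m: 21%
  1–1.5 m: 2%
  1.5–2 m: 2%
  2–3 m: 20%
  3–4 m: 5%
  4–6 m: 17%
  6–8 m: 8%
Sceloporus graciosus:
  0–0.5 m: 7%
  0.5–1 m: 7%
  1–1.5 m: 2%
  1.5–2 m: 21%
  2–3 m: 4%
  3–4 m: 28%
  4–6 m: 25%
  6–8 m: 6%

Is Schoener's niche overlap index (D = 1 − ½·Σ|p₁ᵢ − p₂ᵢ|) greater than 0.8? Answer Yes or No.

No

Convert percentages to proportions (divide by 100).
Σ|p₁ᵢ − p₂ᵢ| = 0.18 + 0.14 + 0.00 + 0.19 + 0.16 + 0.23 + 0.08 + 0.02 = 1.00
D = 1 − ½ × 1.00 = 1 − 0.500 = 0.5000
D = 0.5000 < 0.8 → No.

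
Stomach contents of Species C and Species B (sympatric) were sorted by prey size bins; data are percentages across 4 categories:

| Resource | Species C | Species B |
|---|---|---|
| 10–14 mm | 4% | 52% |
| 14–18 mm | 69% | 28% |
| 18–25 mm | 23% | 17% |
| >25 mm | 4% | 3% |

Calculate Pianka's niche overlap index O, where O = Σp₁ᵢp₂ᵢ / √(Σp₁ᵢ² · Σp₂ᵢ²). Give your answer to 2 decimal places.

Convert percentages to proportions (divide by 100).
Σ p₁ᵢp₂ᵢ = 0.0208 + 0.1932 + 0.0391 + 0.0012 = 0.2543
Σp_1ᵢ² = 0.04² + 0.69² + 0.23² + 0.04² = 0.0016 + 0.4761 + 0.0529 + 0.0016 = 0.5322
Σp_2ᵢ² = 0.52² + 0.28² + 0.17² + 0.03² = 0.2704 + 0.0784 + 0.0289 + 0.0009 = 0.3786
O = 0.2543 / √(0.5322 × 0.3786) = 0.2543 / 0.44888 = 0.5665

0.57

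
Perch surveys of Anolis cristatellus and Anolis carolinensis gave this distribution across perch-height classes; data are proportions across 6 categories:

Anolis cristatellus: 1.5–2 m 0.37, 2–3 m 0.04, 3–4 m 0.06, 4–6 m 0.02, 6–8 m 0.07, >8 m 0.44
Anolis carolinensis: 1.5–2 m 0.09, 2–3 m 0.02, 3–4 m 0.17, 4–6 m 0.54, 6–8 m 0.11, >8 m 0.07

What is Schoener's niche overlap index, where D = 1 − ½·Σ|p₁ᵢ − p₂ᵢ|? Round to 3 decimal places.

0.330

Σ|p₁ᵢ − p₂ᵢ| = 0.28 + 0.02 + 0.11 + 0.52 + 0.04 + 0.37 = 1.34
D = 1 − ½ × 1.34 = 1 − 0.670 = 0.33000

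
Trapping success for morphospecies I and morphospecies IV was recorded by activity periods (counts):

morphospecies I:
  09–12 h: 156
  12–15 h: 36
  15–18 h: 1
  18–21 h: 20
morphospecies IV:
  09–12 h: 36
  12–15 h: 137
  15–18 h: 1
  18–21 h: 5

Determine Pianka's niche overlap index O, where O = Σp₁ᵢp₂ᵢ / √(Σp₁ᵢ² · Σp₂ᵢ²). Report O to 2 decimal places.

Proportions for morphospecies I (n=213): 156/213=0.7324, 36/213=0.1690, 1/213=0.0047, 20/213=0.0939
Proportions for morphospecies IV (n=179): 36/179=0.2011, 137/179=0.7654, 1/179=0.0056, 5/179=0.0279
Σ p₁ᵢp₂ᵢ = 0.147286 + 0.129353 + 0.000026 + 0.002620 = 0.279285
Σp_1ᵢ² = 0.7324² + 0.1690² + 0.0047² + 0.0939² = 0.536410 + 0.028561 + 0.000022 + 0.008817 = 0.573810
Σp_2ᵢ² = 0.2011² + 0.7654² + 0.0056² + 0.0279² = 0.040441 + 0.585837 + 0.000031 + 0.000778 = 0.627087
O = 0.279285 / √(0.573810 × 0.627087) = 0.279285 / 0.5998573 = 0.4656

0.47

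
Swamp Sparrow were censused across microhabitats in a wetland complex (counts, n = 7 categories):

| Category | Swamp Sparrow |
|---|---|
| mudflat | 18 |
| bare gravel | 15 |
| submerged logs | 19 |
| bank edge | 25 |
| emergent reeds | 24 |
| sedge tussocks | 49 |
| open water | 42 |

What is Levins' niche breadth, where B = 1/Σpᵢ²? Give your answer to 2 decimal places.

Proportions for Swamp Sparrow (n=192): 18/192=0.0938, 15/192=0.0781, 19/192=0.0990, 25/192=0.1302, 24/192=0.1250, 49/192=0.2552, 42/192=0.2188
Σpᵢ² = 0.0938² + 0.0781² + 0.0990² + 0.1302² + 0.1250² + 0.2552² + 0.2188² = 0.008798 + 0.006100 + 0.009801 + 0.016952 + 0.015625 + 0.065127 + 0.047873 = 0.170276
B = 1 / 0.170276 = 5.8728

5.87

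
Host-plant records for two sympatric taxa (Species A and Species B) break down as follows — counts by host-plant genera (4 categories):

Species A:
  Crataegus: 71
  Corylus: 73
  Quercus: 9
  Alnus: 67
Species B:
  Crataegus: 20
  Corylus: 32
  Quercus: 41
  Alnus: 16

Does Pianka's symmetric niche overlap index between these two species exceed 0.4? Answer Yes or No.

Proportions for Species A (n=220): 71/220=0.3227, 73/220=0.3318, 9/220=0.0409, 67/220=0.3045
Proportions for Species B (n=109): 20/109=0.1835, 32/109=0.2936, 41/109=0.3761, 16/109=0.1468
Σ p₁ᵢp₂ᵢ = 0.059215 + 0.097416 + 0.015382 + 0.044701 = 0.216714
Σp_1ᵢ² = 0.3227² + 0.3318² + 0.0409² + 0.3045² = 0.104135 + 0.110091 + 0.001673 + 0.092720 = 0.308619
Σp_2ᵢ² = 0.1835² + 0.2936² + 0.3761² + 0.1468² = 0.033672 + 0.086201 + 0.141451 + 0.021550 = 0.282874
O = 0.216714 / √(0.308619 × 0.282874) = 0.216714 / 0.2954662 = 0.7335
O = 0.7335 > 0.4 → Yes.

Yes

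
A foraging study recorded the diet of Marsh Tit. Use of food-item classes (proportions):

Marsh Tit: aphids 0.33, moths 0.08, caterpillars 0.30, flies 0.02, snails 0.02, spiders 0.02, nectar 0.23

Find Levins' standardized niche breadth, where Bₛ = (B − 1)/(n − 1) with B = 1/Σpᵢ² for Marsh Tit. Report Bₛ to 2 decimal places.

Σpᵢ² = 0.33² + 0.08² + 0.30² + 0.02² + 0.02² + 0.02² + 0.23² = 0.1089 + 0.0064 + 0.0900 + 0.0004 + 0.0004 + 0.0004 + 0.0529 = 0.2594
B = 1 / 0.2594 = 3.8551
Bₛ = (B − 1)/(n − 1) = (3.8551 − 1)/(7 − 1) = 2.8551/6 = 0.4759

0.48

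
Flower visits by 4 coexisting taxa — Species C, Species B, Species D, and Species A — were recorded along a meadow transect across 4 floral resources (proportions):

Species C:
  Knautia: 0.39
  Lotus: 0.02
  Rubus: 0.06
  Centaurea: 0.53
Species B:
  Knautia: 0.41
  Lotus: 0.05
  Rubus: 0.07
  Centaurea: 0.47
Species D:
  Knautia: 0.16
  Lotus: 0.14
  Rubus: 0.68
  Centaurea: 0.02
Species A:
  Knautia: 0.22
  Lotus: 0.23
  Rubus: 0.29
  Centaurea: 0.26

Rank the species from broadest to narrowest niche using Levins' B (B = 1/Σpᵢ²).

Σp_Cᵢ² = 0.39² + 0.02² + 0.06² + 0.53² = 0.1521 + 0.0004 + 0.0036 + 0.2809 = 0.4370
B_C = 1 / 0.4370 = 2.2883
Σp_Bᵢ² = 0.41² + 0.05² + 0.07² + 0.47² = 0.1681 + 0.0025 + 0.0049 + 0.2209 = 0.3964
B_B = 1 / 0.3964 = 2.5227
Σp_Dᵢ² = 0.16² + 0.14² + 0.68² + 0.02² = 0.0256 + 0.0196 + 0.4624 + 0.0004 = 0.5080
B_D = 1 / 0.5080 = 1.9685
Σp_Aᵢ² = 0.22² + 0.23² + 0.29² + 0.26² = 0.0484 + 0.0529 + 0.0841 + 0.0676 = 0.2530
B_A = 1 / 0.2530 = 3.9526
Ranking by B (broadest → narrowest): Species A (3.95) > Species B (2.52) > Species C (2.29) > Species D (1.97)

Species A > Species B > Species C > Species D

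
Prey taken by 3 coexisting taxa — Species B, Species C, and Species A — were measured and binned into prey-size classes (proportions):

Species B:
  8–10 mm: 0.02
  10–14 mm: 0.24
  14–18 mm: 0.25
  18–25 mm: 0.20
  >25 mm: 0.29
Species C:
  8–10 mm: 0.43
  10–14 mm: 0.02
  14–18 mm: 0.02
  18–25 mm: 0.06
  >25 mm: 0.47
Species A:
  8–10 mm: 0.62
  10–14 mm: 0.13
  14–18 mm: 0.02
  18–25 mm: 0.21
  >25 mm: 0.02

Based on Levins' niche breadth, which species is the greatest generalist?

Σp_Bᵢ² = 0.02² + 0.24² + 0.25² + 0.20² + 0.29² = 0.0004 + 0.0576 + 0.0625 + 0.0400 + 0.0841 = 0.2446
B_B = 1 / 0.2446 = 4.0883
Σp_Cᵢ² = 0.43² + 0.02² + 0.02² + 0.06² + 0.47² = 0.1849 + 0.0004 + 0.0004 + 0.0036 + 0.2209 = 0.4102
B_C = 1 / 0.4102 = 2.4378
Σp_Aᵢ² = 0.62² + 0.13² + 0.02² + 0.21² + 0.02² = 0.3844 + 0.0169 + 0.0004 + 0.0441 + 0.0004 = 0.4462
B_A = 1 / 0.4462 = 2.2411
Highest B → broadest niche (most generalist): Species B (B = 4.09).

Species B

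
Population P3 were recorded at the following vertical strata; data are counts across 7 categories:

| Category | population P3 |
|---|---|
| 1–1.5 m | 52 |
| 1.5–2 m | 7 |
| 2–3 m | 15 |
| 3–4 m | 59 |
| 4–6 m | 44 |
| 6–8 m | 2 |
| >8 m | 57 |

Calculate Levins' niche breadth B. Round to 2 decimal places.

4.78

Proportions for population P3 (n=236): 52/236=0.2203, 7/236=0.0297, 15/236=0.0636, 59/236=0.2500, 44/236=0.1864, 2/236=0.0085, 57/236=0.2415
Σpᵢ² = 0.2203² + 0.0297² + 0.0636² + 0.2500² + 0.1864² + 0.0085² + 0.2415² = 0.048532 + 0.000882 + 0.004045 + 0.062500 + 0.034745 + 0.000072 + 0.058322 = 0.209098
B = 1 / 0.209098 = 4.7824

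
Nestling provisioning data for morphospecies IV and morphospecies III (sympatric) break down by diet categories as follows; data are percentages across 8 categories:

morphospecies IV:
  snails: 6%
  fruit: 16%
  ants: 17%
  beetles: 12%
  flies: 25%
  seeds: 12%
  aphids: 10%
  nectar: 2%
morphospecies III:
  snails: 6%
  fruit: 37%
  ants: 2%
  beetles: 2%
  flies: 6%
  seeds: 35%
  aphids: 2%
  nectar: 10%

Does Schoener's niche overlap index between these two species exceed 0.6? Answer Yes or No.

Convert percentages to proportions (divide by 100).
Σ|p₁ᵢ − p₂ᵢ| = 0.00 + 0.21 + 0.15 + 0.10 + 0.19 + 0.23 + 0.08 + 0.08 = 1.04
D = 1 − ½ × 1.04 = 1 − 0.520 = 0.4800
D = 0.4800 < 0.6 → No.

No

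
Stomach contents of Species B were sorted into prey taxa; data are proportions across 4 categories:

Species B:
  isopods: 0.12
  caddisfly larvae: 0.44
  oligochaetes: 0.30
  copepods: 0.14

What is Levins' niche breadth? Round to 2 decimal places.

3.15

Σpᵢ² = 0.12² + 0.44² + 0.30² + 0.14² = 0.0144 + 0.1936 + 0.0900 + 0.0196 = 0.3176
B = 1 / 0.3176 = 3.1486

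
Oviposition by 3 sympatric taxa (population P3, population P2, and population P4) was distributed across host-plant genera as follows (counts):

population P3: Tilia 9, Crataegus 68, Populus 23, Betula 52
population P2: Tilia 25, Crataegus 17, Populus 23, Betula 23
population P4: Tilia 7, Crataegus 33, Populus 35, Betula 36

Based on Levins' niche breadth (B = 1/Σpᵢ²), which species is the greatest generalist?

population P2

Proportions for population P3 (n=152): 9/152=0.0592, 68/152=0.4474, 23/152=0.1513, 52/152=0.3421
Proportions for population P2 (n=88): 25/88=0.2841, 17/88=0.1932, 23/88=0.2614, 23/88=0.2614
Proportions for population P4 (n=111): 7/111=0.0631, 33/111=0.2973, 35/111=0.3153, 36/111=0.3243
Σp_P3ᵢ² = 0.0592² + 0.4474² + 0.1513² + 0.3421² = 0.003505 + 0.200167 + 0.022892 + 0.117032 = 0.343596
B_P3 = 1 / 0.343596 = 2.9104
Σp_P2ᵢ² = 0.2841² + 0.1932² + 0.2614² + 0.2614² = 0.080713 + 0.037326 + 0.068330 + 0.068330 = 0.254699
B_P2 = 1 / 0.254699 = 3.9262
Σp_P4ᵢ² = 0.0631² + 0.2973² + 0.3153² + 0.3243² = 0.003982 + 0.088387 + 0.099414 + 0.105170 = 0.296953
B_P4 = 1 / 0.296953 = 3.3675
Highest B → broadest niche (most generalist): population P2 (B = 3.93).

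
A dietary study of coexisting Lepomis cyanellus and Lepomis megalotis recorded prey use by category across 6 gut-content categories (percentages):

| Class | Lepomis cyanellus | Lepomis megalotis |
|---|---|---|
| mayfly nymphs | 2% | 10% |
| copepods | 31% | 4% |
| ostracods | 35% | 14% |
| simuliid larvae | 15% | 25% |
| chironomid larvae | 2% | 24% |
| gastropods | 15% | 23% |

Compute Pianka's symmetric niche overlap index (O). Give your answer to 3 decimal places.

0.603

Convert percentages to proportions (divide by 100).
Σ p₁ᵢp₂ᵢ = 0.0020 + 0.0124 + 0.0490 + 0.0375 + 0.0048 + 0.0345 = 0.1402
Σp_1ᵢ² = 0.02² + 0.31² + 0.35² + 0.15² + 0.02² + 0.15² = 0.0004 + 0.0961 + 0.1225 + 0.0225 + 0.0004 + 0.0225 = 0.2644
Σp_2ᵢ² = 0.10² + 0.04² + 0.14² + 0.25² + 0.24² + 0.23² = 0.0100 + 0.0016 + 0.0196 + 0.0625 + 0.0576 + 0.0529 = 0.2042
O = 0.1402 / √(0.2644 × 0.2042) = 0.1402 / 0.232359 = 0.60338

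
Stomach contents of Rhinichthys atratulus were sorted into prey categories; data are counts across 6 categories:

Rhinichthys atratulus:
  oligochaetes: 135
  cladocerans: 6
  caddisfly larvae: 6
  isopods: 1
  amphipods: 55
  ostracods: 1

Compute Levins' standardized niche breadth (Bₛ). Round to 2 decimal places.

0.19

Proportions for Rhinichthys atratulus (n=204): 135/204=0.6618, 6/204=0.0294, 6/204=0.0294, 1/204=0.0049, 55/204=0.2696, 1/204=0.0049
Σpᵢ² = 0.6618² + 0.0294² + 0.0294² + 0.0049² + 0.2696² + 0.0049² = 0.437979 + 0.000864 + 0.000864 + 0.000024 + 0.072684 + 0.000024 = 0.512439
B = 1 / 0.512439 = 1.9515
Bₛ = (B − 1)/(n − 1) = (1.9515 − 1)/(6 − 1) = 0.9515/5 = 0.1903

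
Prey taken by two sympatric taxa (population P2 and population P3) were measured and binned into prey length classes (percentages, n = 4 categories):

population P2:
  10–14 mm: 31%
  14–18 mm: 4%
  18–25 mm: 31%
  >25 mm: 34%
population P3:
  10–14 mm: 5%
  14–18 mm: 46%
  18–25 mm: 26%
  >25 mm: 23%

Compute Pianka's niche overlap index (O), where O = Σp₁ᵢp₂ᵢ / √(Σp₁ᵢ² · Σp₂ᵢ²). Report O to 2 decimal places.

0.60

Convert percentages to proportions (divide by 100).
Σ p₁ᵢp₂ᵢ = 0.0155 + 0.0184 + 0.0806 + 0.0782 = 0.1927
Σp_1ᵢ² = 0.31² + 0.04² + 0.31² + 0.34² = 0.0961 + 0.0016 + 0.0961 + 0.1156 = 0.3094
Σp_2ᵢ² = 0.05² + 0.46² + 0.26² + 0.23² = 0.0025 + 0.2116 + 0.0676 + 0.0529 = 0.3346
O = 0.1927 / √(0.3094 × 0.3346) = 0.1927 / 0.32175 = 0.5989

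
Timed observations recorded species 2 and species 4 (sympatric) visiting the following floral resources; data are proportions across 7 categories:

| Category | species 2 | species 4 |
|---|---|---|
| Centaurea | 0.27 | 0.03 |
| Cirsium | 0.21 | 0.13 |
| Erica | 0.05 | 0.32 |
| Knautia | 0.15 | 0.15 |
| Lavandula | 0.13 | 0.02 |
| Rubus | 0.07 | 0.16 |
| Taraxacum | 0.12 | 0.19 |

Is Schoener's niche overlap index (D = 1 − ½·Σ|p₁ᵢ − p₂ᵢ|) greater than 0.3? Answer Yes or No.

Yes

Σ|p₁ᵢ − p₂ᵢ| = 0.24 + 0.08 + 0.27 + 0.00 + 0.11 + 0.09 + 0.07 = 0.86
D = 1 − ½ × 0.86 = 1 − 0.430 = 0.5700
D = 0.5700 > 0.3 → Yes.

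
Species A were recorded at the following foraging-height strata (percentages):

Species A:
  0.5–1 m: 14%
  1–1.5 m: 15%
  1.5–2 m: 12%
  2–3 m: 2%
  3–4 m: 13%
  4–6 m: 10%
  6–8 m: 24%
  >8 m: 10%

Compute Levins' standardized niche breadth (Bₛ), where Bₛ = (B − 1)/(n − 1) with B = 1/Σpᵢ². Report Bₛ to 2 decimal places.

Convert percentages to proportions (divide by 100).
Σpᵢ² = 0.14² + 0.15² + 0.12² + 0.02² + 0.13² + 0.10² + 0.24² + 0.10² = 0.0196 + 0.0225 + 0.0144 + 0.0004 + 0.0169 + 0.0100 + 0.0576 + 0.0100 = 0.1514
B = 1 / 0.1514 = 6.6050
Bₛ = (B − 1)/(n − 1) = (6.6050 − 1)/(8 − 1) = 5.6050/7 = 0.8007

0.80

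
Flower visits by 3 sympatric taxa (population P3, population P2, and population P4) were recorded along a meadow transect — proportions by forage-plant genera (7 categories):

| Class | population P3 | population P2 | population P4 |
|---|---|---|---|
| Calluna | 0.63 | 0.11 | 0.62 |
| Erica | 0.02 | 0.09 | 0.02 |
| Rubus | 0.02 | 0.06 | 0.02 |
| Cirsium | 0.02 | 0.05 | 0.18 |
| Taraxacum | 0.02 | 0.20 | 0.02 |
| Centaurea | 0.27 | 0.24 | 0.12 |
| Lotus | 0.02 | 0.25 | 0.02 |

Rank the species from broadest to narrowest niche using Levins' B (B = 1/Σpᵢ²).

Σp_P3ᵢ² = 0.63² + 0.02² + 0.02² + 0.02² + 0.02² + 0.27² + 0.02² = 0.3969 + 0.0004 + 0.0004 + 0.0004 + 0.0004 + 0.0729 + 0.0004 = 0.4718
B_P3 = 1 / 0.4718 = 2.1195
Σp_P2ᵢ² = 0.11² + 0.09² + 0.06² + 0.05² + 0.20² + 0.24² + 0.25² = 0.0121 + 0.0081 + 0.0036 + 0.0025 + 0.0400 + 0.0576 + 0.0625 = 0.1864
B_P2 = 1 / 0.1864 = 5.3648
Σp_P4ᵢ² = 0.62² + 0.02² + 0.02² + 0.18² + 0.02² + 0.12² + 0.02² = 0.3844 + 0.0004 + 0.0004 + 0.0324 + 0.0004 + 0.0144 + 0.0004 = 0.4328
B_P4 = 1 / 0.4328 = 2.3105
Ranking by B (broadest → narrowest): population P2 (5.36) > population P4 (2.31) > population P3 (2.12)

population P2 > population P4 > population P3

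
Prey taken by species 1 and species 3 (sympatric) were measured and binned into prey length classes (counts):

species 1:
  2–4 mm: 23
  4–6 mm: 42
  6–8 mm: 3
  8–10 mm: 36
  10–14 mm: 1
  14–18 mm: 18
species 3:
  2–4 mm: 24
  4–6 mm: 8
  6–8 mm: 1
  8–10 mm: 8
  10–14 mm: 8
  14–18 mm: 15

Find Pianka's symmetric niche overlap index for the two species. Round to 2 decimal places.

Proportions for species 1 (n=123): 23/123=0.1870, 42/123=0.3415, 3/123=0.0244, 36/123=0.2927, 1/123=0.0081, 18/123=0.1463
Proportions for species 3 (n=64): 24/64=0.3750, 8/64=0.1250, 1/64=0.0156, 8/64=0.1250, 8/64=0.1250, 15/64=0.2344
Σ p₁ᵢp₂ᵢ = 0.070125 + 0.042688 + 0.000381 + 0.036588 + 0.001013 + 0.034293 = 0.185088
Σp_1ᵢ² = 0.1870² + 0.3415² + 0.0244² + 0.2927² + 0.0081² + 0.1463² = 0.034969 + 0.116622 + 0.000595 + 0.085673 + 0.000066 + 0.021404 = 0.259329
Σp_2ᵢ² = 0.3750² + 0.1250² + 0.0156² + 0.1250² + 0.1250² + 0.2344² = 0.140625 + 0.015625 + 0.000243 + 0.015625 + 0.015625 + 0.054943 = 0.242686
O = 0.185088 / √(0.259329 × 0.242686) = 0.185088 / 0.2508695 = 0.7378

0.74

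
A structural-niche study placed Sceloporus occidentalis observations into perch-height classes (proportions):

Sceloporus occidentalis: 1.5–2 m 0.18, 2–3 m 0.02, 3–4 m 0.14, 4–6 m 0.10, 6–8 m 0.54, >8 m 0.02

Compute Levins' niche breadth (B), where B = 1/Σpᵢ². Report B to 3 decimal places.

2.822

Σpᵢ² = 0.18² + 0.02² + 0.14² + 0.10² + 0.54² + 0.02² = 0.0324 + 0.0004 + 0.0196 + 0.0100 + 0.2916 + 0.0004 = 0.3544
B = 1 / 0.3544 = 2.82167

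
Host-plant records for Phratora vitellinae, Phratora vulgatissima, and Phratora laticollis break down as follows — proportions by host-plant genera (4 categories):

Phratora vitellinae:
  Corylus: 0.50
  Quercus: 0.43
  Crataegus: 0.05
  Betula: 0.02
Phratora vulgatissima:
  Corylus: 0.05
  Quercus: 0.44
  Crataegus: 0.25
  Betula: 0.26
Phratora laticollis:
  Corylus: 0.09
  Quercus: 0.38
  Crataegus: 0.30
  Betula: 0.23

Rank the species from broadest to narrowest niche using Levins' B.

Σp_viteᵢ² = 0.50² + 0.43² + 0.05² + 0.02² = 0.2500 + 0.1849 + 0.0025 + 0.0004 = 0.4378
B_vite = 1 / 0.4378 = 2.2841
Σp_vulgᵢ² = 0.05² + 0.44² + 0.25² + 0.26² = 0.0025 + 0.1936 + 0.0625 + 0.0676 = 0.3262
B_vulg = 1 / 0.3262 = 3.0656
Σp_latiᵢ² = 0.09² + 0.38² + 0.30² + 0.23² = 0.0081 + 0.1444 + 0.0900 + 0.0529 = 0.2954
B_lati = 1 / 0.2954 = 3.3852
Ranking by B (broadest → narrowest): Phratora laticollis (3.39) > Phratora vulgatissima (3.07) > Phratora vitellinae (2.28)

Phratora laticollis > Phratora vulgatissima > Phratora vitellinae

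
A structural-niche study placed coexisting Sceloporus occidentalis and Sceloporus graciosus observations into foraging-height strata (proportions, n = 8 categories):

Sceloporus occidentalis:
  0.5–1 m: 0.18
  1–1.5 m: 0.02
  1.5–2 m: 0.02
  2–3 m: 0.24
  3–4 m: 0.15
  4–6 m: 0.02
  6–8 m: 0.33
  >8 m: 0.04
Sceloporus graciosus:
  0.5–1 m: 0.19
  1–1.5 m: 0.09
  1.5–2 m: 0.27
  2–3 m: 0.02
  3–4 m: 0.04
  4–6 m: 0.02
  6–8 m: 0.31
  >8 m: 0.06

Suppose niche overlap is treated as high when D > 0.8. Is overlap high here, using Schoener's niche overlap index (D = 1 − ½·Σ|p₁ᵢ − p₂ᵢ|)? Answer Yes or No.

Σ|p₁ᵢ − p₂ᵢ| = 0.01 + 0.07 + 0.25 + 0.22 + 0.11 + 0.00 + 0.02 + 0.02 = 0.70
D = 1 − ½ × 0.70 = 1 − 0.350 = 0.6500
D = 0.6500 < 0.8 → No.

No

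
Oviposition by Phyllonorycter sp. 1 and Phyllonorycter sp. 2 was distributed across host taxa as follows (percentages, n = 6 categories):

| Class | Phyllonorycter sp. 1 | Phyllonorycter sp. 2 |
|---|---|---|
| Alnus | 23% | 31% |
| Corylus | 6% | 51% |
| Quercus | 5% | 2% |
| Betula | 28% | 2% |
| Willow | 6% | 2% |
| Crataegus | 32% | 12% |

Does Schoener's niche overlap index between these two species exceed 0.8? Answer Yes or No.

Convert percentages to proportions (divide by 100).
Σ|p₁ᵢ − p₂ᵢ| = 0.08 + 0.45 + 0.03 + 0.26 + 0.04 + 0.20 = 1.06
D = 1 − ½ × 1.06 = 1 − 0.530 = 0.4700
D = 0.4700 < 0.8 → No.

No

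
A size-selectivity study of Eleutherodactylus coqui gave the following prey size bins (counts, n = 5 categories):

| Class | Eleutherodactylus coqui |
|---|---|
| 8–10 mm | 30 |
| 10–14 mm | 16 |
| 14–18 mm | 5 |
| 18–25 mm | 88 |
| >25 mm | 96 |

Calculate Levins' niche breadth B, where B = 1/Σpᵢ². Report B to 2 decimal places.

3.04

Proportions for Eleutherodactylus coqui (n=235): 30/235=0.1277, 16/235=0.0681, 5/235=0.0213, 88/235=0.3745, 96/235=0.4085
Σpᵢ² = 0.1277² + 0.0681² + 0.0213² + 0.3745² + 0.4085² = 0.016307 + 0.004638 + 0.000454 + 0.140250 + 0.166872 = 0.328521
B = 1 / 0.328521 = 3.0439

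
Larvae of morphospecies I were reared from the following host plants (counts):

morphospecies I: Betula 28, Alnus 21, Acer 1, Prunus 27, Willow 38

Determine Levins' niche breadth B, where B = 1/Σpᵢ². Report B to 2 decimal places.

3.89

Proportions for morphospecies I (n=115): 28/115=0.2435, 21/115=0.1826, 1/115=0.0087, 27/115=0.2348, 38/115=0.3304
Σpᵢ² = 0.2435² + 0.1826² + 0.0087² + 0.2348² + 0.3304² = 0.059292 + 0.033343 + 0.000076 + 0.055131 + 0.109164 = 0.257006
B = 1 / 0.257006 = 3.8910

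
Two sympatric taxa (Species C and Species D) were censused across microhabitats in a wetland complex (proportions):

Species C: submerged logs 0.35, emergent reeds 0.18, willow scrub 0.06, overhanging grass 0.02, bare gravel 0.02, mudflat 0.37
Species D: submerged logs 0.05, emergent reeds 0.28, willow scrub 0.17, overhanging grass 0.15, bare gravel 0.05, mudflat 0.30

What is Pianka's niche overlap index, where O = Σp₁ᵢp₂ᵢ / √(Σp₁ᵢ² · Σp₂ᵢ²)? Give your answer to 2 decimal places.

0.75

Σ p₁ᵢp₂ᵢ = 0.0175 + 0.0504 + 0.0102 + 0.0030 + 0.0010 + 0.1110 = 0.1931
Σp_1ᵢ² = 0.35² + 0.18² + 0.06² + 0.02² + 0.02² + 0.37² = 0.1225 + 0.0324 + 0.0036 + 0.0004 + 0.0004 + 0.1369 = 0.2962
Σp_2ᵢ² = 0.05² + 0.28² + 0.17² + 0.15² + 0.05² + 0.30² = 0.0025 + 0.0784 + 0.0289 + 0.0225 + 0.0025 + 0.0900 = 0.2248
O = 0.1931 / √(0.2962 × 0.2248) = 0.1931 / 0.25804 = 0.7483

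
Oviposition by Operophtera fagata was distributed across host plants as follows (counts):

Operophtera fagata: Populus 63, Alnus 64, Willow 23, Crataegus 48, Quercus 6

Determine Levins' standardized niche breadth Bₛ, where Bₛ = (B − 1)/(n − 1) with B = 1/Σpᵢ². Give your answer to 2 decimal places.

Proportions for Operophtera fagata (n=204): 63/204=0.3088, 64/204=0.3137, 23/204=0.1127, 48/204=0.2353, 6/204=0.0294
Σpᵢ² = 0.3088² + 0.3137² + 0.1127² + 0.2353² + 0.0294² = 0.095357 + 0.098408 + 0.012701 + 0.055366 + 0.000864 = 0.262696
B = 1 / 0.262696 = 3.8067
Bₛ = (B − 1)/(n − 1) = (3.8067 − 1)/(5 − 1) = 2.8067/4 = 0.7017

0.70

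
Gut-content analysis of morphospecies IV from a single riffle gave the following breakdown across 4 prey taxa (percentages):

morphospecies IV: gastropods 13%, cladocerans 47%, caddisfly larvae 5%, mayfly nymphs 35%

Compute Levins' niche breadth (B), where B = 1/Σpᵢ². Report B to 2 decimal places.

2.76

Convert percentages to proportions (divide by 100).
Σpᵢ² = 0.13² + 0.47² + 0.05² + 0.35² = 0.0169 + 0.2209 + 0.0025 + 0.1225 = 0.3628
B = 1 / 0.3628 = 2.7563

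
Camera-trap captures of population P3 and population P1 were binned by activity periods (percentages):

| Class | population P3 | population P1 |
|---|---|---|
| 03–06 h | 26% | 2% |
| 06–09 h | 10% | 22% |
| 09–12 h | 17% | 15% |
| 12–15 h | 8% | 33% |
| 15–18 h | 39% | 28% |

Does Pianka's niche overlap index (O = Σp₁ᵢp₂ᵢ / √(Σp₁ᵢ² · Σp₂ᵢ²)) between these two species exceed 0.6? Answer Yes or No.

Yes

Convert percentages to proportions (divide by 100).
Σ p₁ᵢp₂ᵢ = 0.0052 + 0.0220 + 0.0255 + 0.0264 + 0.1092 = 0.1883
Σp_1ᵢ² = 0.26² + 0.10² + 0.17² + 0.08² + 0.39² = 0.0676 + 0.0100 + 0.0289 + 0.0064 + 0.1521 = 0.2650
Σp_2ᵢ² = 0.02² + 0.22² + 0.15² + 0.33² + 0.28² = 0.0004 + 0.0484 + 0.0225 + 0.1089 + 0.0784 = 0.2586
O = 0.1883 / √(0.2650 × 0.2586) = 0.1883 / 0.26178 = 0.7193
O = 0.7193 > 0.6 → Yes.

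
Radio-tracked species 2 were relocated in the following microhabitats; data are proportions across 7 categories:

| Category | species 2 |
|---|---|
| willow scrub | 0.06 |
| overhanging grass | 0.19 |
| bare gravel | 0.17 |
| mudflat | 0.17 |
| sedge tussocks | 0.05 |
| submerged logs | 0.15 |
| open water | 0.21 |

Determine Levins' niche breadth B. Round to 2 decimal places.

6.00

Σpᵢ² = 0.06² + 0.19² + 0.17² + 0.17² + 0.05² + 0.15² + 0.21² = 0.0036 + 0.0361 + 0.0289 + 0.0289 + 0.0025 + 0.0225 + 0.0441 = 0.1666
B = 1 / 0.1666 = 6.0024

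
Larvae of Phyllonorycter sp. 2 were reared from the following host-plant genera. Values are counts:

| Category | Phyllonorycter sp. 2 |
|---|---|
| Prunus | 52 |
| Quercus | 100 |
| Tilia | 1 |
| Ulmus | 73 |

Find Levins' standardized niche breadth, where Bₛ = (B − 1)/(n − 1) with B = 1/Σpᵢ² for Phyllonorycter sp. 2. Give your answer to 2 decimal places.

Proportions for Phyllonorycter sp. 2 (n=226): 52/226=0.2301, 100/226=0.4425, 1/226=0.0044, 73/226=0.3230
Σpᵢ² = 0.2301² + 0.4425² + 0.0044² + 0.3230² = 0.052946 + 0.195806 + 0.000019 + 0.104329 = 0.353100
B = 1 / 0.353100 = 2.8321
Bₛ = (B − 1)/(n − 1) = (2.8321 − 1)/(4 − 1) = 1.8321/3 = 0.6107

0.61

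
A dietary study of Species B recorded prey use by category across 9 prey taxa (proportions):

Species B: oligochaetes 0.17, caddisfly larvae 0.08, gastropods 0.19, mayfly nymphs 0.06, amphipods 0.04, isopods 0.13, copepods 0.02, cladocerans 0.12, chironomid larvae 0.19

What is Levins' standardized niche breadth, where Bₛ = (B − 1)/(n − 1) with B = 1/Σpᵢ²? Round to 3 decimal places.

0.741

Σpᵢ² = 0.17² + 0.08² + 0.19² + 0.06² + 0.04² + 0.13² + 0.02² + 0.12² + 0.19² = 0.0289 + 0.0064 + 0.0361 + 0.0036 + 0.0016 + 0.0169 + 0.0004 + 0.0144 + 0.0361 = 0.1444
B = 1 / 0.1444 = 6.92521
Bₛ = (B − 1)/(n − 1) = (6.92521 − 1)/(9 − 1) = 5.92521/8 = 0.74065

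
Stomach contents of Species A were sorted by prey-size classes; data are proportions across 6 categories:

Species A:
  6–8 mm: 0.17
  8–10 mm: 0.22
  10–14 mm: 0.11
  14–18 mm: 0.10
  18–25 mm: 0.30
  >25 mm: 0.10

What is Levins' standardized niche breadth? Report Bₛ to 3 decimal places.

0.803

Σpᵢ² = 0.17² + 0.22² + 0.11² + 0.10² + 0.30² + 0.10² = 0.0289 + 0.0484 + 0.0121 + 0.0100 + 0.0900 + 0.0100 = 0.1994
B = 1 / 0.1994 = 5.01505
Bₛ = (B − 1)/(n − 1) = (5.01505 − 1)/(6 − 1) = 4.01505/5 = 0.80301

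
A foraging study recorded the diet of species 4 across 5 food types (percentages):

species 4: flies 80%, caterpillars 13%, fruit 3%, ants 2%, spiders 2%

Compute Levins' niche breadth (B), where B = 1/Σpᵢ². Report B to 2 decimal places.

1.52

Convert percentages to proportions (divide by 100).
Σpᵢ² = 0.80² + 0.13² + 0.03² + 0.02² + 0.02² = 0.6400 + 0.0169 + 0.0009 + 0.0004 + 0.0004 = 0.6586
B = 1 / 0.6586 = 1.5184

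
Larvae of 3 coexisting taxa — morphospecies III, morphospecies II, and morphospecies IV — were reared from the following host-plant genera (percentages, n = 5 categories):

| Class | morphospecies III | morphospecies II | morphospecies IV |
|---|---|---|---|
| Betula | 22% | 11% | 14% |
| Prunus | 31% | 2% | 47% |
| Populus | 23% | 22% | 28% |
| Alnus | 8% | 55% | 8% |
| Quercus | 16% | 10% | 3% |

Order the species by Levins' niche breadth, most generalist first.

Convert percentages to proportions (divide by 100).
Σp_IIIᵢ² = 0.22² + 0.31² + 0.23² + 0.08² + 0.16² = 0.0484 + 0.0961 + 0.0529 + 0.0064 + 0.0256 = 0.2294
B_III = 1 / 0.2294 = 4.3592
Σp_IIᵢ² = 0.11² + 0.02² + 0.22² + 0.55² + 0.10² = 0.0121 + 0.0004 + 0.0484 + 0.3025 + 0.0100 = 0.3734
B_II = 1 / 0.3734 = 2.6781
Σp_IVᵢ² = 0.14² + 0.47² + 0.28² + 0.08² + 0.03² = 0.0196 + 0.2209 + 0.0784 + 0.0064 + 0.0009 = 0.3262
B_IV = 1 / 0.3262 = 3.0656
Ranking by B (broadest → narrowest): morphospecies III (4.36) > morphospecies IV (3.07) > morphospecies II (2.68)

morphospecies III > morphospecies IV > morphospecies II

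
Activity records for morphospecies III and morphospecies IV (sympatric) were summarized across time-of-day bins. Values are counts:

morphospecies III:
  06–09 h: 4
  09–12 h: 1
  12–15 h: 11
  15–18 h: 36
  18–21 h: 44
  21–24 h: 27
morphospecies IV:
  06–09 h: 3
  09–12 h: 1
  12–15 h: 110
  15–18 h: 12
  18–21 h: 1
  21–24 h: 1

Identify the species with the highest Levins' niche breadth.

morphospecies III

Proportions for morphospecies III (n=123): 4/123=0.0325, 1/123=0.0081, 11/123=0.0894, 36/123=0.2927, 44/123=0.3577, 27/123=0.2195
Proportions for morphospecies IV (n=128): 3/128=0.0234, 1/128=0.0078, 110/128=0.8594, 12/128=0.0938, 1/128=0.0078, 1/128=0.0078
Σp_IIIᵢ² = 0.0325² + 0.0081² + 0.0894² + 0.2927² + 0.3577² + 0.2195² = 0.001056 + 0.000066 + 0.007992 + 0.085673 + 0.127949 + 0.048180 = 0.270916
B_III = 1 / 0.270916 = 3.6912
Σp_IVᵢ² = 0.0234² + 0.0078² + 0.8594² + 0.0938² + 0.0078² + 0.0078² = 0.000548 + 0.000061 + 0.738568 + 0.008798 + 0.000061 + 0.000061 = 0.748097
B_IV = 1 / 0.748097 = 1.3367
Highest B → broadest niche (most generalist): morphospecies III (B = 3.69).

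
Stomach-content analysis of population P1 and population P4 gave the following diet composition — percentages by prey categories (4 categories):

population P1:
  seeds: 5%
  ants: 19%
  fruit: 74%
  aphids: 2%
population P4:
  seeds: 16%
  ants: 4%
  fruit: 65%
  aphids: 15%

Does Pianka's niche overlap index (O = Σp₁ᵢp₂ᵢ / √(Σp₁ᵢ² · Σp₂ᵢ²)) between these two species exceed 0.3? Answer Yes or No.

Convert percentages to proportions (divide by 100).
Σ p₁ᵢp₂ᵢ = 0.0080 + 0.0076 + 0.4810 + 0.0030 = 0.4996
Σp_1ᵢ² = 0.05² + 0.19² + 0.74² + 0.02² = 0.0025 + 0.0361 + 0.5476 + 0.0004 = 0.5866
Σp_2ᵢ² = 0.16² + 0.04² + 0.65² + 0.15² = 0.0256 + 0.0016 + 0.4225 + 0.0225 = 0.4722
O = 0.4996 / √(0.5866 × 0.4722) = 0.4996 / 0.52630 = 0.9493
O = 0.9493 > 0.3 → Yes.

Yes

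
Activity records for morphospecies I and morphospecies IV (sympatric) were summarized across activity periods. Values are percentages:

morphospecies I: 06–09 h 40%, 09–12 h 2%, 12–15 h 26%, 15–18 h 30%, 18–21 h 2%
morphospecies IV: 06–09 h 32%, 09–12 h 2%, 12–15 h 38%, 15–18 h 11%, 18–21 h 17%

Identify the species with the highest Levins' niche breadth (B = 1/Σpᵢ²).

Convert percentages to proportions (divide by 100).
Σp_Iᵢ² = 0.40² + 0.02² + 0.26² + 0.30² + 0.02² = 0.1600 + 0.0004 + 0.0676 + 0.0900 + 0.0004 = 0.3184
B_I = 1 / 0.3184 = 3.1407
Σp_IVᵢ² = 0.32² + 0.02² + 0.38² + 0.11² + 0.17² = 0.1024 + 0.0004 + 0.1444 + 0.0121 + 0.0289 = 0.2882
B_IV = 1 / 0.2882 = 3.4698
Highest B → broadest niche (most generalist): morphospecies IV (B = 3.47).

morphospecies IV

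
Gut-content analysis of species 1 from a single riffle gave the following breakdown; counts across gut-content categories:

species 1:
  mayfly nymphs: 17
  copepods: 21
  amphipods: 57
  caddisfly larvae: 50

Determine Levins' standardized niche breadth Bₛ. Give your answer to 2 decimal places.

0.75

Proportions for species 1 (n=145): 17/145=0.1172, 21/145=0.1448, 57/145=0.3931, 50/145=0.3448
Σpᵢ² = 0.1172² + 0.1448² + 0.3931² + 0.3448² = 0.013736 + 0.020967 + 0.154528 + 0.118887 = 0.308118
B = 1 / 0.308118 = 3.2455
Bₛ = (B − 1)/(n − 1) = (3.2455 − 1)/(4 − 1) = 2.2455/3 = 0.7485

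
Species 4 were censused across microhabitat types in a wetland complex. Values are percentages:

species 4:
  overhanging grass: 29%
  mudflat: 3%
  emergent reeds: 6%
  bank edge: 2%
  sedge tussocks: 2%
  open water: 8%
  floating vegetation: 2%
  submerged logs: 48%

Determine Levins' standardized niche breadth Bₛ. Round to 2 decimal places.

0.29

Convert percentages to proportions (divide by 100).
Σpᵢ² = 0.29² + 0.03² + 0.06² + 0.02² + 0.02² + 0.08² + 0.02² + 0.48² = 0.0841 + 0.0009 + 0.0036 + 0.0004 + 0.0004 + 0.0064 + 0.0004 + 0.2304 = 0.3266
B = 1 / 0.3266 = 3.0618
Bₛ = (B − 1)/(n − 1) = (3.0618 − 1)/(8 − 1) = 2.0618/7 = 0.2945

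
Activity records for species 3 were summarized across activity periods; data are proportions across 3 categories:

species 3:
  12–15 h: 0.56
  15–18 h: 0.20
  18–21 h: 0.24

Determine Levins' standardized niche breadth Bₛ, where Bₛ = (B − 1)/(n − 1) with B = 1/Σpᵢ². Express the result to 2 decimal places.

0.72

Σpᵢ² = 0.56² + 0.20² + 0.24² = 0.3136 + 0.0400 + 0.0576 = 0.4112
B = 1 / 0.4112 = 2.4319
Bₛ = (B − 1)/(n − 1) = (2.4319 − 1)/(3 − 1) = 1.4319/2 = 0.7160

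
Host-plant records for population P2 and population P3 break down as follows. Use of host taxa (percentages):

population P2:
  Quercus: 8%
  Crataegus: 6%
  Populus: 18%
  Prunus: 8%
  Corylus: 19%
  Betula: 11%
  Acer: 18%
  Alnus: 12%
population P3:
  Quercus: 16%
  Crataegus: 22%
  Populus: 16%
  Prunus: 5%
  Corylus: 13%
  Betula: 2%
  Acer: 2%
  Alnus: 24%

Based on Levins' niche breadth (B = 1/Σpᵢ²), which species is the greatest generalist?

population P2

Convert percentages to proportions (divide by 100).
Σp_P2ᵢ² = 0.08² + 0.06² + 0.18² + 0.08² + 0.19² + 0.11² + 0.18² + 0.12² = 0.0064 + 0.0036 + 0.0324 + 0.0064 + 0.0361 + 0.0121 + 0.0324 + 0.0144 = 0.1438
B_P2 = 1 / 0.1438 = 6.9541
Σp_P3ᵢ² = 0.16² + 0.22² + 0.16² + 0.05² + 0.13² + 0.02² + 0.02² + 0.24² = 0.0256 + 0.0484 + 0.0256 + 0.0025 + 0.0169 + 0.0004 + 0.0004 + 0.0576 = 0.1774
B_P3 = 1 / 0.1774 = 5.6370
Highest B → broadest niche (most generalist): population P2 (B = 6.95).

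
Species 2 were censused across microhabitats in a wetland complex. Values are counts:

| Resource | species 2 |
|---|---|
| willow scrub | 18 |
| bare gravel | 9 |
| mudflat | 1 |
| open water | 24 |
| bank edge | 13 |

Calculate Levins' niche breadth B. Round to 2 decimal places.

Proportions for species 2 (n=65): 18/65=0.2769, 9/65=0.1385, 1/65=0.0154, 24/65=0.3692, 13/65=0.2000
Σpᵢ² = 0.2769² + 0.1385² + 0.0154² + 0.3692² + 0.2000² = 0.076674 + 0.019182 + 0.000237 + 0.136309 + 0.040000 = 0.272402
B = 1 / 0.272402 = 3.6710

3.67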